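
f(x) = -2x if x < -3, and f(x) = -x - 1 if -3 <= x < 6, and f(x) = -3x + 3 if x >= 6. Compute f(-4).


-4 satisfies x < -3
f(-4) = 8

8


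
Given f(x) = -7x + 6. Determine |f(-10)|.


f(-10) = 76
|76| = 76

76


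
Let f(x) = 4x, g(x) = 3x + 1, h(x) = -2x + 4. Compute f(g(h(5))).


h(5) = -6
g(-6) = -17
f(-17) = -68

-68


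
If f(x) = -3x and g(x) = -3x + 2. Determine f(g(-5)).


g(-5) = 17
f(17) = -51

-51


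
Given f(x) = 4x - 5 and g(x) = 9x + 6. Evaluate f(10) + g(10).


f(10) = 35
g(10) = 96
Sum = 131

131


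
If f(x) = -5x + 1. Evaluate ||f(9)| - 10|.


f(9) = -44
|-44| = 44
|44 - 10| = 34

34


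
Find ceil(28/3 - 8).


28/3 = 9.3333
9.3333 - 8 = 1.3333
ceil(1.3333) = 2

2


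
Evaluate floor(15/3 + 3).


8


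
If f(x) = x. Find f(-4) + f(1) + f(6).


f(-4) = -4
f(1) = 1
f(6) = 6
Sum = 3

3


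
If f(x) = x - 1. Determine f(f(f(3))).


f(3) = 2
f(2) = 1
f(1) = 0

0


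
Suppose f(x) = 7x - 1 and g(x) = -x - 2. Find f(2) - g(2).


17


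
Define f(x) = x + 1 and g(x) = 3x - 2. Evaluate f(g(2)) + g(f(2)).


f(g(2)) = 5
g(f(2)) = 7
Sum = 12

12


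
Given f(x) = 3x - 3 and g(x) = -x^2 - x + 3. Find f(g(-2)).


g(-2) = 1
f(1) = 0

0


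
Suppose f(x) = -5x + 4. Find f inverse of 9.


Solve -5x + 4 = 9
x = (9 - 4) / (-5) = -1

-1


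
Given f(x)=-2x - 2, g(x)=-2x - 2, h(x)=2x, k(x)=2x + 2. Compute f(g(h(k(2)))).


k(2) = 6
h(6) = 12
g(12) = -26
f(-26) = 50

50


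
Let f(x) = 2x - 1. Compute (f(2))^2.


9


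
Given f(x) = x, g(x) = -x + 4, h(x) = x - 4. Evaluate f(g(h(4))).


h(4) = 0
g(0) = 4
f(4) = 4

4


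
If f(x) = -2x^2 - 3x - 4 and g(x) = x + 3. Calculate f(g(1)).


g(1) = 4
f(4) = (-2)*(4)^2 - 3*(4) - 4 = -48

-48


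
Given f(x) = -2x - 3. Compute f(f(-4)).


f(-4) = 5
f(5) = -13

-13


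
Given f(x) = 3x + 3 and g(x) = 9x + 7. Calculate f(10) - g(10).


f(10) = 33
g(10) = 97
Difference = -64

-64


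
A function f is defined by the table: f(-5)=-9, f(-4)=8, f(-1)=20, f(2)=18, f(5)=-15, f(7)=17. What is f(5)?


Reading from the table at x = 5

-15


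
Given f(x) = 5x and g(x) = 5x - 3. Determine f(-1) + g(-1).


-13


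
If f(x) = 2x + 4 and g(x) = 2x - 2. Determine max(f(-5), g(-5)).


f(-5) = -6
g(-5) = -12
max = -6

-6


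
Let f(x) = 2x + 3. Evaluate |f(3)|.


f(3) = 9
|9| = 9

9


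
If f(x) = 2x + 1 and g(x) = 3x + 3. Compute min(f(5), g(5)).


11


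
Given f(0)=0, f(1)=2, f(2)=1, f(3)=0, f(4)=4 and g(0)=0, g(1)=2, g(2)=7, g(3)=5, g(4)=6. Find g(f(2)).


f(2) = 1
g(1) = 2

2


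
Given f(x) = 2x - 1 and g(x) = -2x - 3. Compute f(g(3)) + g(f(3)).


f(g(3)) = -19
g(f(3)) = -13
Sum = -32

-32


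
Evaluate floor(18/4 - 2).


18/4 = 4.5
4.5 - 2 = 2.5
floor(2.5) = 2

2


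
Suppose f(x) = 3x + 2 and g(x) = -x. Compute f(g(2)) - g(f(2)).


f(g(2)) = -4
g(f(2)) = -8
Difference = 4

4


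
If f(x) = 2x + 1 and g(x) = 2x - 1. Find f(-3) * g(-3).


f(-3) = -5
g(-3) = -7
Product = 35

35


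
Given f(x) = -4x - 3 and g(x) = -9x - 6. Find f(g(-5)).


g(-5) = 39
f(39) = -159

-159


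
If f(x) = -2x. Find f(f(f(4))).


f(4) = -8
f(-8) = 16
f(16) = -32

-32


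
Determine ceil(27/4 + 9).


27/4 = 6.75
6.75 + 9 = 15.75
ceil(15.75) = 16

16


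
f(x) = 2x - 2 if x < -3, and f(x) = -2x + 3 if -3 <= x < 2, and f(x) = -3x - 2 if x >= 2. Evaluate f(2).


2 satisfies x >= 2
f(2) = -8

-8


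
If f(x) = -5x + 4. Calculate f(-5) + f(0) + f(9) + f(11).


f(-5) = 29
f(0) = 4
f(9) = -41
f(11) = -51
Sum = -59

-59


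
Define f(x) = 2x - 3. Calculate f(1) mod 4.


3


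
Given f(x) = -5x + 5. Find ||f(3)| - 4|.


f(3) = -10
|-10| = 10
|10 - 4| = 6

6


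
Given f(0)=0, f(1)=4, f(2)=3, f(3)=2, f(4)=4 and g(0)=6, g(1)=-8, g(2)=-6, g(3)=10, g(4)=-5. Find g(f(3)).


-6


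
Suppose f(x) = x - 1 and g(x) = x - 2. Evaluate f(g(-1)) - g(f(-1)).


f(g(-1)) = -4
g(f(-1)) = -4
Difference = 0

0


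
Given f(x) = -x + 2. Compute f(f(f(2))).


f(2) = 0
f(0) = 2
f(2) = 0

0


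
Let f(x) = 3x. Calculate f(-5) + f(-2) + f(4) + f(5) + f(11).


f(-5) = -15
f(-2) = -6
f(4) = 12
f(5) = 15
f(11) = 33
Sum = 39

39


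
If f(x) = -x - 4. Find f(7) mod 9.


f(7) = -11
-11 mod 9 = 7

7


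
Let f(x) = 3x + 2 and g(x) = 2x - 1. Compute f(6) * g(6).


f(6) = 20
g(6) = 11
Product = 220

220


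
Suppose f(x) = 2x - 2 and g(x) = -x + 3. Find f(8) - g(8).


f(8) = 14
g(8) = -5
Difference = 19

19


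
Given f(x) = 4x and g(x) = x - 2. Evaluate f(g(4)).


g(4) = 2
f(2) = 8

8


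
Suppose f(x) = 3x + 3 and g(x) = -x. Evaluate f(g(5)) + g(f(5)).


f(g(5)) = -12
g(f(5)) = -18
Sum = -30

-30


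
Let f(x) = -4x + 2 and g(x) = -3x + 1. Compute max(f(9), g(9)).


f(9) = -34
g(9) = -26
max = -26

-26


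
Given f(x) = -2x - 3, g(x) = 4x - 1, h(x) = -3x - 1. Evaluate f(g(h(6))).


h(6) = -19
g(-19) = -77
f(-77) = 151

151


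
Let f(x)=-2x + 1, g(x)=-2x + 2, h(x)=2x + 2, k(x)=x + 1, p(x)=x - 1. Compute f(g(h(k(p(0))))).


p(0) = -1
k(-1) = 0
h(0) = 2
g(2) = -2
f(-2) = 5

5


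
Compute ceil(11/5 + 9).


11/5 = 2.2
2.2 + 9 = 11.2
ceil(11.2) = 12

12


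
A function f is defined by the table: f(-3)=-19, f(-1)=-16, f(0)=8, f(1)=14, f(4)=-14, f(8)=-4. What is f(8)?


Reading from the table at x = 8

-4


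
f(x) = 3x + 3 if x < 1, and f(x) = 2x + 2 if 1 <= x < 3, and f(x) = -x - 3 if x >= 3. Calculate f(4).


-7


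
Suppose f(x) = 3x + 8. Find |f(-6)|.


f(-6) = -10
|-10| = 10

10


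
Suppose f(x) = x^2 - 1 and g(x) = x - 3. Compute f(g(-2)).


g(-2) = -5
f(-5) = 1*(-5)^2 - 1 = 24

24


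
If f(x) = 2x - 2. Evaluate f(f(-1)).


-10


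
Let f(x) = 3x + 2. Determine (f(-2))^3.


f(-2) = -4
(-4)^3 = -64

-64


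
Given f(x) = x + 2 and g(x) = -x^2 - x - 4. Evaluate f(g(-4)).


g(-4) = -16
f(-16) = -14

-14


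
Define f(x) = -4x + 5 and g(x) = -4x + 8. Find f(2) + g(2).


f(2) = -3
g(2) = 0
Sum = -3

-3


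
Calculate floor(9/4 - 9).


9/4 = 2.25
2.25 - 9 = -6.75
floor(-6.75) = -7

-7


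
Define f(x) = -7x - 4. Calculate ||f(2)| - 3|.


f(2) = -18
|-18| = 18
|18 - 3| = 15

15


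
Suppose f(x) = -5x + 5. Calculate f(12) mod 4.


f(12) = -55
-55 mod 4 = 1

1


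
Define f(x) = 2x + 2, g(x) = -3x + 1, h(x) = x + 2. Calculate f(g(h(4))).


h(4) = 6
g(6) = -17
f(-17) = -32

-32


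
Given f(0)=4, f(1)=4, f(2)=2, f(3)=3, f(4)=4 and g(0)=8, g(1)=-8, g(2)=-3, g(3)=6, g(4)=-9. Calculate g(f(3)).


f(3) = 3
g(3) = 6

6


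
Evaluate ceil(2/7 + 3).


2/7 = 0.2857
0.2857 + 3 = 3.2857
ceil(3.2857) = 4

4


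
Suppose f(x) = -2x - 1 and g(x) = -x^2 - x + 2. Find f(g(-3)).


g(-3) = -4
f(-4) = 7

7


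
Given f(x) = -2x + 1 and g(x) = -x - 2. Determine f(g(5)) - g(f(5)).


8


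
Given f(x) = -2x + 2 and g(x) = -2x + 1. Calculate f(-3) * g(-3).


f(-3) = 8
g(-3) = 7
Product = 56

56


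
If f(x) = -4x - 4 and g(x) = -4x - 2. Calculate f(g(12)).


196


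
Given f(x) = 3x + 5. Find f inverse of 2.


Solve 3x + 5 = 2
x = (2 - 5) / 3 = -1

-1


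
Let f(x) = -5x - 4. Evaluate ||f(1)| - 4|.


f(1) = -9
|-9| = 9
|9 - 4| = 5

5


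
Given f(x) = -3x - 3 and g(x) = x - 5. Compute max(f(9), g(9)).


f(9) = -30
g(9) = 4
max = 4

4


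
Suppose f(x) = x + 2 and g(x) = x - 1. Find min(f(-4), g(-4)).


-5


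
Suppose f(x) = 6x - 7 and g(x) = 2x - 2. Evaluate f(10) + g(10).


f(10) = 53
g(10) = 18
Sum = 71

71


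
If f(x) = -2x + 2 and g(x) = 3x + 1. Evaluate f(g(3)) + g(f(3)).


f(g(3)) = -18
g(f(3)) = -11
Sum = -29

-29


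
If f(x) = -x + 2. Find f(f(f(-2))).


f(-2) = 4
f(4) = -2
f(-2) = 4

4


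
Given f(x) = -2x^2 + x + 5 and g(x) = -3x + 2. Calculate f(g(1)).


g(1) = -1
f(-1) = (-2)*(-1)^2 + 1*(-1) + 5 = 2

2


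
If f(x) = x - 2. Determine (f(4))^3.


f(4) = 2
(2)^3 = 8

8


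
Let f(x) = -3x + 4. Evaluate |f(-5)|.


f(-5) = 19
|19| = 19

19


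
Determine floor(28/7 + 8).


28/7 = 4
4 + 8 = 12
floor(12) = 12

12


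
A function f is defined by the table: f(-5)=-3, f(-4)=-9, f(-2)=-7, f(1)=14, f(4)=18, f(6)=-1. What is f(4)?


Reading from the table at x = 4

18


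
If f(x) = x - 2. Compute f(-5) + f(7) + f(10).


f(-5) = -7
f(7) = 5
f(10) = 8
Sum = 6

6


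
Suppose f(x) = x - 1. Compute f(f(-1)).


f(-1) = -2
f(-2) = -3

-3


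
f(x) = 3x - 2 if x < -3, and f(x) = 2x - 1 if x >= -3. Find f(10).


10 satisfies x >= -3
f(10) = 19

19


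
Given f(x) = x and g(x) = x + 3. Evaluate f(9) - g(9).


f(9) = 9
g(9) = 12
Difference = -3

-3


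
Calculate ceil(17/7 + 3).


17/7 = 2.4286
2.4286 + 3 = 5.4286
ceil(5.4286) = 6

6


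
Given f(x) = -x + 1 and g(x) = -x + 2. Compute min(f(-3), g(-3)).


f(-3) = 4
g(-3) = 5
min = 4

4


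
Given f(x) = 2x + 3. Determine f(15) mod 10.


f(15) = 33
33 mod 10 = 3

3


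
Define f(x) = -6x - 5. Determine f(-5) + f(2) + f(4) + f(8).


f(-5) = 25
f(2) = -17
f(4) = -29
f(8) = -53
Sum = -74

-74


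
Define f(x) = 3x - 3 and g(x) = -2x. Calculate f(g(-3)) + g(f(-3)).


f(g(-3)) = 15
g(f(-3)) = 24
Sum = 39

39


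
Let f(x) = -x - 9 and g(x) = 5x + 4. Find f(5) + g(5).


f(5) = -14
g(5) = 29
Sum = 15

15


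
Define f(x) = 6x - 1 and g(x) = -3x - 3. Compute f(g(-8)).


g(-8) = 21
f(21) = 125

125


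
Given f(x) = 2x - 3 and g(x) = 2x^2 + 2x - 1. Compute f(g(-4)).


g(-4) = 23
f(23) = 43

43


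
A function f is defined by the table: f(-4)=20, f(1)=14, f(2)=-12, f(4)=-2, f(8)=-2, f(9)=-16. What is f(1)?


Reading from the table at x = 1

14


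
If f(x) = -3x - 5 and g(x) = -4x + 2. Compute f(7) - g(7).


f(7) = -26
g(7) = -26
Difference = 0

0


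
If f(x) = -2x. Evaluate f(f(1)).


f(1) = -2
f(-2) = 4

4


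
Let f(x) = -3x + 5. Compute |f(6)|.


f(6) = -13
|-13| = 13

13


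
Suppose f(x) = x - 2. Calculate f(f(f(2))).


f(2) = 0
f(0) = -2
f(-2) = -4

-4


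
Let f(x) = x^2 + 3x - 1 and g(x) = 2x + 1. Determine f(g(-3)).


g(-3) = -5
f(-5) = 1*(-5)^2 + 3*(-5) - 1 = 9

9


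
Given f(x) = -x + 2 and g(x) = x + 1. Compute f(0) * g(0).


f(0) = 2
g(0) = 1
Product = 2

2


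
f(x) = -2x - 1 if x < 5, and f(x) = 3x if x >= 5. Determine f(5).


5 satisfies x >= 5
f(5) = 15

15


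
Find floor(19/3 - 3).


19/3 = 6.3333
6.3333 - 3 = 3.3333
floor(3.3333) = 3

3


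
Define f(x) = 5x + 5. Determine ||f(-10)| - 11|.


f(-10) = -45
|-45| = 45
|45 - 11| = 34

34


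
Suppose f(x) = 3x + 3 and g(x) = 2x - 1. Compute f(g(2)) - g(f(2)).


f(g(2)) = 12
g(f(2)) = 17
Difference = -5

-5


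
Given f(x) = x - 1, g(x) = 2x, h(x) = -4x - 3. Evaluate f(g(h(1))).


-15


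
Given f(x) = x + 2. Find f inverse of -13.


-15


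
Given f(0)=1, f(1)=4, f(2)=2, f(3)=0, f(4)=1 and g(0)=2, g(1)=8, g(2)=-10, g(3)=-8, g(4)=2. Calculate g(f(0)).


f(0) = 1
g(1) = 8

8


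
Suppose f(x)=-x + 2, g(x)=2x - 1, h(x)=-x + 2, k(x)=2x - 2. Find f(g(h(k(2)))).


k(2) = 2
h(2) = 0
g(0) = -1
f(-1) = 3

3


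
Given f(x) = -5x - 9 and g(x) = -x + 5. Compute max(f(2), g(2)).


f(2) = -19
g(2) = 3
max = 3

3


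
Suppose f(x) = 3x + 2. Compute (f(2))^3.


f(2) = 8
(8)^3 = 512

512


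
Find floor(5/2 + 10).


5/2 = 2.5
2.5 + 10 = 12.5
floor(12.5) = 12

12


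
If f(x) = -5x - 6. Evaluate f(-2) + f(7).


f(-2) = 4
f(7) = -41
Sum = -37

-37


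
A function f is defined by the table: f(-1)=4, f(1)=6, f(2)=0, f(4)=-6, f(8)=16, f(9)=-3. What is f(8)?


Reading from the table at x = 8

16


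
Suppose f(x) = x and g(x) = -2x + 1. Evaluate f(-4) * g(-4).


f(-4) = -4
g(-4) = 9
Product = -36

-36


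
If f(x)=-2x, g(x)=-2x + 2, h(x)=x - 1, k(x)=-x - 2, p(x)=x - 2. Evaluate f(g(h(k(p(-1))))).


p(-1) = -3
k(-3) = 1
h(1) = 0
g(0) = 2
f(2) = -4

-4


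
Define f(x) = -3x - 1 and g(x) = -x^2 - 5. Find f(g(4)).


g(4) = -21
f(-21) = 62

62


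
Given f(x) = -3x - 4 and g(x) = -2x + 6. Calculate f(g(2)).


g(2) = 2
f(2) = -10

-10


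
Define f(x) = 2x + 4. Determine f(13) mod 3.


0


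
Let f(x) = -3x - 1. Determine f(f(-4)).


-34


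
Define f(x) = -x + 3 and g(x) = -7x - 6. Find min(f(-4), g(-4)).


f(-4) = 7
g(-4) = 22
min = 7

7


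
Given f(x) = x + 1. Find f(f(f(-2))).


1


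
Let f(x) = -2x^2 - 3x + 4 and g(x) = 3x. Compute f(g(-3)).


-131


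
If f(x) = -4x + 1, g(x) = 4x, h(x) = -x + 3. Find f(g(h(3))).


h(3) = 0
g(0) = 0
f(0) = 1

1


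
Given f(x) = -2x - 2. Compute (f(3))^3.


-512


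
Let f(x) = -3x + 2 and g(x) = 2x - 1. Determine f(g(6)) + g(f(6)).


f(g(6)) = -31
g(f(6)) = -33
Sum = -64

-64


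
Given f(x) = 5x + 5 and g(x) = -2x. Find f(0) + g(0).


5


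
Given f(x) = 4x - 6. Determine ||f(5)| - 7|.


f(5) = 14
|14| = 14
|14 - 7| = 7

7


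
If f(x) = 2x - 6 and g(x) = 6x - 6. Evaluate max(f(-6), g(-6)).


f(-6) = -18
g(-6) = -42
max = -18

-18


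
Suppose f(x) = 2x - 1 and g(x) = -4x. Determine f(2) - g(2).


f(2) = 3
g(2) = -8
Difference = 11

11


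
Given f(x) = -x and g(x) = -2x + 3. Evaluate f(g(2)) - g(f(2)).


f(g(2)) = 1
g(f(2)) = 7
Difference = -6

-6


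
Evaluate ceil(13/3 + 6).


13/3 = 4.3333
4.3333 + 6 = 10.3333
ceil(10.3333) = 11

11


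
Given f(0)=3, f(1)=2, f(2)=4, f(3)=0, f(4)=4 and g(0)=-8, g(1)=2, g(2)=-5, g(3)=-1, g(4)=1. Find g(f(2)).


1


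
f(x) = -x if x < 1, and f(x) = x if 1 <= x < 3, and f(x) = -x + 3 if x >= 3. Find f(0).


0 satisfies x < 1
f(0) = 0

0


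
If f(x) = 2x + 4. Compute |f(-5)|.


f(-5) = -6
|-6| = 6

6


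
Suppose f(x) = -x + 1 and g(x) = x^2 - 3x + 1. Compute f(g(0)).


g(0) = 1
f(1) = 0

0


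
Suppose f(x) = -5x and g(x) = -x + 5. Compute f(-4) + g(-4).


f(-4) = 20
g(-4) = 9
Sum = 29

29


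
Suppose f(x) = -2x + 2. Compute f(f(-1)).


f(-1) = 4
f(4) = -6

-6


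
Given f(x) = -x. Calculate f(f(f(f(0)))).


f(0) = 0
f(0) = 0
f(0) = 0
f(0) = 0

0


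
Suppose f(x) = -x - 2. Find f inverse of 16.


Solve -x - 2 = 16
x = (16 + 2) / (-1) = -18

-18


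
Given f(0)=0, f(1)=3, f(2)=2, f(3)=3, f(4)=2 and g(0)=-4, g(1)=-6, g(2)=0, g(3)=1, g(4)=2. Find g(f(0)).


f(0) = 0
g(0) = -4

-4


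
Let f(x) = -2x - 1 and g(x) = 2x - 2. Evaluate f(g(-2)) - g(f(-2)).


f(g(-2)) = 11
g(f(-2)) = 4
Difference = 7

7


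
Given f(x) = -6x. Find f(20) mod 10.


0


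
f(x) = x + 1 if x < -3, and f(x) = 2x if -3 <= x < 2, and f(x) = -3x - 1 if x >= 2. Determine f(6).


6 satisfies x >= 2
f(6) = -19

-19


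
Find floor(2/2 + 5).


2/2 = 1
1 + 5 = 6
floor(6) = 6

6


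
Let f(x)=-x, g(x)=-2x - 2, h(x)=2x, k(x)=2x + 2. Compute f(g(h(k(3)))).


34


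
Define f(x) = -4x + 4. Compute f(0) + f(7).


f(0) = 4
f(7) = -24
Sum = -20

-20


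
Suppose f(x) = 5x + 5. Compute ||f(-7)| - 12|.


f(-7) = -30
|-30| = 30
|30 - 12| = 18

18


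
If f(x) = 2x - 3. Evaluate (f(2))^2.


1


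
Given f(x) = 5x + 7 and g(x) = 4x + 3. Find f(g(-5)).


g(-5) = -17
f(-17) = -78

-78


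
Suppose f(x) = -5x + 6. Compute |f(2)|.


f(2) = -4
|-4| = 4

4


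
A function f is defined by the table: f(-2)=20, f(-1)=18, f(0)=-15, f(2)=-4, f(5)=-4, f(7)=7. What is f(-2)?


Reading from the table at x = -2

20


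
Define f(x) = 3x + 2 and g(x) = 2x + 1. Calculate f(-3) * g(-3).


f(-3) = -7
g(-3) = -5
Product = 35

35


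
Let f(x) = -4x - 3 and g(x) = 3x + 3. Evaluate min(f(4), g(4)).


f(4) = -19
g(4) = 15
min = -19

-19


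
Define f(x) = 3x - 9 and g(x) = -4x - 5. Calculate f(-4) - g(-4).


-32


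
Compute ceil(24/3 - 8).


0


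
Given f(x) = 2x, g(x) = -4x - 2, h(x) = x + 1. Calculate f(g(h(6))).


h(6) = 7
g(7) = -30
f(-30) = -60

-60


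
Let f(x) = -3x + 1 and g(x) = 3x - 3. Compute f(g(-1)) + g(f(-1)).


f(g(-1)) = 19
g(f(-1)) = 9
Sum = 28

28


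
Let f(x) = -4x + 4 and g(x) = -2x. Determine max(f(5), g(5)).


-10


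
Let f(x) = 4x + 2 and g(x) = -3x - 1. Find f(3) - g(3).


f(3) = 14
g(3) = -10
Difference = 24

24


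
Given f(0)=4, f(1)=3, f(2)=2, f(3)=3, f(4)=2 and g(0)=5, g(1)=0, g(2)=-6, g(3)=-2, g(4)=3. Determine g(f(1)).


-2


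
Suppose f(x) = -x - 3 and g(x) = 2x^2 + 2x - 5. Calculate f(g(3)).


g(3) = 19
f(19) = -22

-22


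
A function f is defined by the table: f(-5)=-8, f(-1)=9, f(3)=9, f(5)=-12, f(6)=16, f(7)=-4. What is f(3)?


Reading from the table at x = 3

9


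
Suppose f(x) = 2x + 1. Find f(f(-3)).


f(-3) = -5
f(-5) = -9

-9


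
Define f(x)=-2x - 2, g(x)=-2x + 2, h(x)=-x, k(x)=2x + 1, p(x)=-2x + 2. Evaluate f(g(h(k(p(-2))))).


p(-2) = 6
k(6) = 13
h(13) = -13
g(-13) = 28
f(28) = -58

-58


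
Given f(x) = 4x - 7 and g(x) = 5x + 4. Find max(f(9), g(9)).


f(9) = 29
g(9) = 49
max = 49

49


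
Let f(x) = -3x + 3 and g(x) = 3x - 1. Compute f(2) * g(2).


f(2) = -3
g(2) = 5
Product = -15

-15


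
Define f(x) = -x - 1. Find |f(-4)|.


f(-4) = 3
|3| = 3

3


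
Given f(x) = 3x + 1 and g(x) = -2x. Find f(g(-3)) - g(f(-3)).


f(g(-3)) = 19
g(f(-3)) = 16
Difference = 3

3


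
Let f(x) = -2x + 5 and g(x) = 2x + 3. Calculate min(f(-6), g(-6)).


f(-6) = 17
g(-6) = -9
min = -9

-9


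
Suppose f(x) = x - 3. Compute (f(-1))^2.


f(-1) = -4
(-4)^2 = 16

16


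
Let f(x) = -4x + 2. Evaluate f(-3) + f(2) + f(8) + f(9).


f(-3) = 14
f(2) = -6
f(8) = -30
f(9) = -34
Sum = -56

-56


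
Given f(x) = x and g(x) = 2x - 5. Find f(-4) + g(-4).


f(-4) = -4
g(-4) = -13
Sum = -17

-17


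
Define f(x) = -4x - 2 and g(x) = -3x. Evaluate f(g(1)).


g(1) = -3
f(-3) = 10

10


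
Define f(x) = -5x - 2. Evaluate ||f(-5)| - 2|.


f(-5) = 23
|23| = 23
|23 - 2| = 21

21


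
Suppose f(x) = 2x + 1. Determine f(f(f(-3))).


-17


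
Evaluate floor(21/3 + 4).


11


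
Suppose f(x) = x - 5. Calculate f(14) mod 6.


f(14) = 9
9 mod 6 = 3

3


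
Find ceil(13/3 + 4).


13/3 = 4.3333
4.3333 + 4 = 8.3333
ceil(8.3333) = 9

9


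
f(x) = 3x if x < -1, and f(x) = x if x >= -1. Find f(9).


9 satisfies x >= -1
f(9) = 9

9


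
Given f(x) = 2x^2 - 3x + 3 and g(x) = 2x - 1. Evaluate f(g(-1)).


g(-1) = -3
f(-3) = 2*(-3)^2 - 3*(-3) + 3 = 30

30


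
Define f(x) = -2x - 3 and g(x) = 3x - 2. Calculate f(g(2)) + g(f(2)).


f(g(2)) = -11
g(f(2)) = -23
Sum = -34

-34


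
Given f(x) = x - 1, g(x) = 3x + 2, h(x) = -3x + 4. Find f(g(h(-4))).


h(-4) = 16
g(16) = 50
f(50) = 49

49


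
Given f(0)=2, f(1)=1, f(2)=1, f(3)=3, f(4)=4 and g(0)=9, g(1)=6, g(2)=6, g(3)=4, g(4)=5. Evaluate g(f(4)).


f(4) = 4
g(4) = 5

5


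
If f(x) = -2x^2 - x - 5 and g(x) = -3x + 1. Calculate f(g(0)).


g(0) = 1
f(1) = (-2)*(1)^2 - 1*(1) - 5 = -8

-8


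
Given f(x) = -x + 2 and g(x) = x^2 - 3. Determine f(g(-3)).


g(-3) = 6
f(6) = -4

-4


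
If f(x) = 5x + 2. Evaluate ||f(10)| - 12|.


40


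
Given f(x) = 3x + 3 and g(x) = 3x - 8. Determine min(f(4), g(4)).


4


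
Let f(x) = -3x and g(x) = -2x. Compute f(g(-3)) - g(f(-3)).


0


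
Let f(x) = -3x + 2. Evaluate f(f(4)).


32


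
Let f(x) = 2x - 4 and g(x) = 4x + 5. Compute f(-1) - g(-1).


-7


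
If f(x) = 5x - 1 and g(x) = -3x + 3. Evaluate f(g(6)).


g(6) = -15
f(-15) = -76

-76


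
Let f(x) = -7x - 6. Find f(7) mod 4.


f(7) = -55
-55 mod 4 = 1

1


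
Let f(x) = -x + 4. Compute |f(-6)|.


f(-6) = 10
|10| = 10

10


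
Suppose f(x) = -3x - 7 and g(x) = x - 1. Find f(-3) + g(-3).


f(-3) = 2
g(-3) = -4
Sum = -2

-2


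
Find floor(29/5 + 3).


29/5 = 5.8
5.8 + 3 = 8.8
floor(8.8) = 8

8


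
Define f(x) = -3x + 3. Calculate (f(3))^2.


36


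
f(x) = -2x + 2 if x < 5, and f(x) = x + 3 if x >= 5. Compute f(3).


3 satisfies x < 5
f(3) = -4

-4


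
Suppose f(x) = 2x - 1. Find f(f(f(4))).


f(4) = 7
f(7) = 13
f(13) = 25

25


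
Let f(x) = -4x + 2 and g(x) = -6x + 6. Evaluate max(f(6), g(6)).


f(6) = -22
g(6) = -30
max = -22

-22


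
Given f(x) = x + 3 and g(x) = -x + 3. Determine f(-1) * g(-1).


f(-1) = 2
g(-1) = 4
Product = 8

8


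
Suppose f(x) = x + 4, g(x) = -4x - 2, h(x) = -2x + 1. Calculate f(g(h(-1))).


h(-1) = 3
g(3) = -14
f(-14) = -10

-10


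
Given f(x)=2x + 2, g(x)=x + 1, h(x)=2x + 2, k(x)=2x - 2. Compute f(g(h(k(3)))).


k(3) = 4
h(4) = 10
g(10) = 11
f(11) = 24

24


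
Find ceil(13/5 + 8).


13/5 = 2.6
2.6 + 8 = 10.6
ceil(10.6) = 11

11


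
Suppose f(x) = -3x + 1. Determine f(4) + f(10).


-40


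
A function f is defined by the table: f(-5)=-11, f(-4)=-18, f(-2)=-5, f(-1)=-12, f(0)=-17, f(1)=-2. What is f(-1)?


Reading from the table at x = -1

-12


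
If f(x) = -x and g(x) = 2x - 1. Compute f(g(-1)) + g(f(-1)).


f(g(-1)) = 3
g(f(-1)) = 1
Sum = 4

4


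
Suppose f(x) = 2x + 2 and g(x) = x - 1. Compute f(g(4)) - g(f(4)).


f(g(4)) = 8
g(f(4)) = 9
Difference = -1

-1


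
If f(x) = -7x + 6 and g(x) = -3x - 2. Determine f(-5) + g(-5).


f(-5) = 41
g(-5) = 13
Sum = 54

54


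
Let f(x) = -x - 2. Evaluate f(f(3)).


f(3) = -5
f(-5) = 3

3


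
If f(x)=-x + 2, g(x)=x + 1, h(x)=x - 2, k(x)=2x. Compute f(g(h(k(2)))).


k(2) = 4
h(4) = 2
g(2) = 3
f(3) = -1

-1


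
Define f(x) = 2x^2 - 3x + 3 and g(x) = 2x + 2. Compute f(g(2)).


g(2) = 6
f(6) = 2*(6)^2 - 3*(6) + 3 = 57

57


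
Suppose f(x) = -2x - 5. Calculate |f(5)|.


15


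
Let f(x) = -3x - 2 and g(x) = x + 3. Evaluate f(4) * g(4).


-98


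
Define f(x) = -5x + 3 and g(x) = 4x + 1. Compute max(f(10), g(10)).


f(10) = -47
g(10) = 41
max = 41

41


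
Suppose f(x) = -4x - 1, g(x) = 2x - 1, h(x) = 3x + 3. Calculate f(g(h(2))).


-69


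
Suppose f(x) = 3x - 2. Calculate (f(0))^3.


f(0) = -2
(-2)^3 = -8

-8


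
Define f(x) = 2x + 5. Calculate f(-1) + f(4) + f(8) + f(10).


62


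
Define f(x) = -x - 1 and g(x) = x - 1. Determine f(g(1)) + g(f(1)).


f(g(1)) = -1
g(f(1)) = -3
Sum = -4

-4


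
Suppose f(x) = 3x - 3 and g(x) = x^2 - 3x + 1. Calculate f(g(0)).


g(0) = 1
f(1) = 0

0


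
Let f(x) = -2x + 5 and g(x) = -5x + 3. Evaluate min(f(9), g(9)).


-42


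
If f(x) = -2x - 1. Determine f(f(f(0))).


f(0) = -1
f(-1) = 1
f(1) = -3

-3


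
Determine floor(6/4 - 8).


-7


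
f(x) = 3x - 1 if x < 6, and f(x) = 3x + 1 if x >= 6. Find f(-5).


-5 satisfies x < 6
f(-5) = -16

-16


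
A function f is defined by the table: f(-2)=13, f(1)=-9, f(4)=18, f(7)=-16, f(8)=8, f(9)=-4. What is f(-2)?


Reading from the table at x = -2

13


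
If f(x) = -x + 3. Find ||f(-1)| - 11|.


f(-1) = 4
|4| = 4
|4 - 11| = 7

7


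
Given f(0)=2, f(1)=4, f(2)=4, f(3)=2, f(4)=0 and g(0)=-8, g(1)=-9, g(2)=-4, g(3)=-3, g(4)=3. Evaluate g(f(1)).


f(1) = 4
g(4) = 3

3


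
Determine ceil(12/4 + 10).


13


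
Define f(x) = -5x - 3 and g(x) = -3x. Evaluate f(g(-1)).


g(-1) = 3
f(3) = -18

-18


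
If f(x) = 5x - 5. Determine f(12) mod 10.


f(12) = 55
55 mod 10 = 5

5


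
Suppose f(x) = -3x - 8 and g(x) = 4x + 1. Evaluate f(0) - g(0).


f(0) = -8
g(0) = 1
Difference = -9

-9


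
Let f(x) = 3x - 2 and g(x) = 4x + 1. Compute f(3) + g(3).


20


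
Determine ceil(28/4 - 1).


28/4 = 7
7 - 1 = 6
ceil(6) = 6

6


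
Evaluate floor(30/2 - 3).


30/2 = 15
15 - 3 = 12
floor(12) = 12

12


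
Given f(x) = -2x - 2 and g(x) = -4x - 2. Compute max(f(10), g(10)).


f(10) = -22
g(10) = -42
max = -22

-22


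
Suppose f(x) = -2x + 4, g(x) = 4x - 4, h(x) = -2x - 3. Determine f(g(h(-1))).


h(-1) = -1
g(-1) = -8
f(-8) = 20

20


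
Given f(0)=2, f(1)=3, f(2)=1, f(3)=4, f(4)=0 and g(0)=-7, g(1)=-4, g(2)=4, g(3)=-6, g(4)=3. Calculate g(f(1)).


f(1) = 3
g(3) = -6

-6


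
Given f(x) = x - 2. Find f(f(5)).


f(5) = 3
f(3) = 1

1


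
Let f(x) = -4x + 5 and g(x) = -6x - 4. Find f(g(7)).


g(7) = -46
f(-46) = 189

189


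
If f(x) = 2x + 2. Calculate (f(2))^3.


f(2) = 6
(6)^3 = 216

216


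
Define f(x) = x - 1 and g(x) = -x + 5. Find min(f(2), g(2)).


f(2) = 1
g(2) = 3
min = 1

1


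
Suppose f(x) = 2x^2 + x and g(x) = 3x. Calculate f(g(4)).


g(4) = 12
f(12) = 2*(12)^2 + 1*(12) = 300

300


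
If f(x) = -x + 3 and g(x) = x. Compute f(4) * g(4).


-4


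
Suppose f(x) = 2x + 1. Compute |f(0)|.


f(0) = 1
|1| = 1

1


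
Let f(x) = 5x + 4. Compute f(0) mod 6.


f(0) = 4
4 mod 6 = 4

4


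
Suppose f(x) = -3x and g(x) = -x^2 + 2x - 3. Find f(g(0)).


g(0) = -3
f(-3) = 9

9


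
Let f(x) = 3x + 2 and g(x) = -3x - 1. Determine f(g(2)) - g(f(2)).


f(g(2)) = -19
g(f(2)) = -25
Difference = 6

6


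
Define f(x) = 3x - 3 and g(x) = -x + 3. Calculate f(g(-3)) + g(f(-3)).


f(g(-3)) = 15
g(f(-3)) = 15
Sum = 30

30


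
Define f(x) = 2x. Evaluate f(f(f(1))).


f(1) = 2
f(2) = 4
f(4) = 8

8


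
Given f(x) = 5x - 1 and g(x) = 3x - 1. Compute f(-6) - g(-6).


f(-6) = -31
g(-6) = -19
Difference = -12

-12


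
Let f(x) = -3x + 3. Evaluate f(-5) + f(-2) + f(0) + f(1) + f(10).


f(-5) = 18
f(-2) = 9
f(0) = 3
f(1) = 0
f(10) = -27
Sum = 3

3


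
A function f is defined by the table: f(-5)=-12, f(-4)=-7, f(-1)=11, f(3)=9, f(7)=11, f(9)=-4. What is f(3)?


9


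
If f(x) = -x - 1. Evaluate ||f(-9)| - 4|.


f(-9) = 8
|8| = 8
|8 - 4| = 4

4


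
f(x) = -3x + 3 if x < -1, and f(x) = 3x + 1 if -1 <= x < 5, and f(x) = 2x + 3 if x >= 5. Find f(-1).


-1 satisfies -1 <= x < 5
f(-1) = -2

-2


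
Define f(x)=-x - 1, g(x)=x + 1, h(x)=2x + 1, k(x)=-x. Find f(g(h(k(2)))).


k(2) = -2
h(-2) = -3
g(-3) = -2
f(-2) = 1

1


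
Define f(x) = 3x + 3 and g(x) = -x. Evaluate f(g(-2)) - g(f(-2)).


f(g(-2)) = 9
g(f(-2)) = 3
Difference = 6

6


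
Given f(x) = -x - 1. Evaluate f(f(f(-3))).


f(-3) = 2
f(2) = -3
f(-3) = 2

2


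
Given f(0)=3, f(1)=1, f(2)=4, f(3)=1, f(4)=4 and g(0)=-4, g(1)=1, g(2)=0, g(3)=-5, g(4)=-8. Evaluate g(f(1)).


f(1) = 1
g(1) = 1

1


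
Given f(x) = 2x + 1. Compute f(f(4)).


f(4) = 9
f(9) = 19

19


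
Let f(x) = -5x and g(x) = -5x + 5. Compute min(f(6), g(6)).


f(6) = -30
g(6) = -25
min = -30

-30


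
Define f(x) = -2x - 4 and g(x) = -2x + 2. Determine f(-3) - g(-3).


-6


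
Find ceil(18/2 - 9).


18/2 = 9
9 - 9 = 0
ceil(0) = 0

0


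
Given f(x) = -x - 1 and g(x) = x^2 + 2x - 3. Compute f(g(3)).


g(3) = 12
f(12) = -13

-13


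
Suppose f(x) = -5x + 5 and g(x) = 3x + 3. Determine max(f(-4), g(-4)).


f(-4) = 25
g(-4) = -9
max = 25

25


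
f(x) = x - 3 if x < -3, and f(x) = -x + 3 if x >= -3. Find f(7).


7 satisfies x >= -3
f(7) = -4

-4


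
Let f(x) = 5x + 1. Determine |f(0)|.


1


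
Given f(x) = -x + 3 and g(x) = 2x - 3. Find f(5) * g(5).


f(5) = -2
g(5) = 7
Product = -14

-14


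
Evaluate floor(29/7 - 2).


29/7 = 4.1429
4.1429 - 2 = 2.1429
floor(2.1429) = 2

2


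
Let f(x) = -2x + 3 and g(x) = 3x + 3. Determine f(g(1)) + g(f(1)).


-3


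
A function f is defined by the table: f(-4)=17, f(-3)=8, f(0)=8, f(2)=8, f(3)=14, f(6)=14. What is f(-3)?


Reading from the table at x = -3

8


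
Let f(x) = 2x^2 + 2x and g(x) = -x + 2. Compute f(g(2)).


g(2) = 0
f(0) = 2*(0)^2 + 2*(0) = 0

0


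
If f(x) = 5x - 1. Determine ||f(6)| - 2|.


f(6) = 29
|29| = 29
|29 - 2| = 27

27


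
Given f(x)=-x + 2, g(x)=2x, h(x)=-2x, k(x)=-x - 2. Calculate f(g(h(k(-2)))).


2


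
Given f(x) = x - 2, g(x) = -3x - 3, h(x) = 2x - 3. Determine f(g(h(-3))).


h(-3) = -9
g(-9) = 24
f(24) = 22

22


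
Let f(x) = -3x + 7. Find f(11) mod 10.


f(11) = -26
-26 mod 10 = 4

4


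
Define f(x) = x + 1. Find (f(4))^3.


f(4) = 5
(5)^3 = 125

125


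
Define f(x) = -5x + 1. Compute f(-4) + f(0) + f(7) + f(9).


f(-4) = 21
f(0) = 1
f(7) = -34
f(9) = -44
Sum = -56

-56


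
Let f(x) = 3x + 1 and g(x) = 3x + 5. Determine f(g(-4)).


g(-4) = -7
f(-7) = -20

-20


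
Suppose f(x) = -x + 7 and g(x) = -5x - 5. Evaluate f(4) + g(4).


f(4) = 3
g(4) = -25
Sum = -22

-22


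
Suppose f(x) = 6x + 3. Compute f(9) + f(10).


120


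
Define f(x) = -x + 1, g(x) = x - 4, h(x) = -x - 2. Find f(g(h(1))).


h(1) = -3
g(-3) = -7
f(-7) = 8

8


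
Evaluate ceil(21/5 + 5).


21/5 = 4.2
4.2 + 5 = 9.2
ceil(9.2) = 10

10


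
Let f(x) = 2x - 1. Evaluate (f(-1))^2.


f(-1) = -3
(-3)^2 = 9

9


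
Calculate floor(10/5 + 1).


10/5 = 2
2 + 1 = 3
floor(3) = 3

3


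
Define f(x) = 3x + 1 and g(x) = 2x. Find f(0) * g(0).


f(0) = 1
g(0) = 0
Product = 0

0


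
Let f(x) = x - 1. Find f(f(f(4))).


1


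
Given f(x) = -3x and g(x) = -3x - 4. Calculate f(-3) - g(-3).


f(-3) = 9
g(-3) = 5
Difference = 4

4


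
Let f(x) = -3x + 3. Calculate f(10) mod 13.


f(10) = -27
-27 mod 13 = 12

12


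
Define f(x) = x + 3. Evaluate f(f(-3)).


f(-3) = 0
f(0) = 3

3


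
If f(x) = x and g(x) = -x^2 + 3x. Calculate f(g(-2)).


g(-2) = -10
f(-10) = -10

-10


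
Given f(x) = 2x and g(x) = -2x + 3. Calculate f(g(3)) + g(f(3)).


f(g(3)) = -6
g(f(3)) = -9
Sum = -15

-15


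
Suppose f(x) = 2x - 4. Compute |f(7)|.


f(7) = 10
|10| = 10

10


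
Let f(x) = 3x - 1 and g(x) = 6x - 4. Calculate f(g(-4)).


g(-4) = -28
f(-28) = -85

-85


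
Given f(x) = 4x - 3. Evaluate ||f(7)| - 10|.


f(7) = 25
|25| = 25
|25 - 10| = 15

15


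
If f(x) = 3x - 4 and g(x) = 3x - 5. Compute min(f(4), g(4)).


7


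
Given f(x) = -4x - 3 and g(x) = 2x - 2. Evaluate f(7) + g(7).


f(7) = -31
g(7) = 12
Sum = -19

-19


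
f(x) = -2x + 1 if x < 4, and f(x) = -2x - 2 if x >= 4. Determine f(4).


4 satisfies x >= 4
f(4) = -10

-10


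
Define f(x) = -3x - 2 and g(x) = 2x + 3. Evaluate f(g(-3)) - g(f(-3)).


f(g(-3)) = 7
g(f(-3)) = 17
Difference = -10

-10


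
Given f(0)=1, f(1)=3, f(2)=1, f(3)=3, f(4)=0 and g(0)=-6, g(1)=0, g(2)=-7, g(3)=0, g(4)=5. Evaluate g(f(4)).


f(4) = 0
g(0) = -6

-6


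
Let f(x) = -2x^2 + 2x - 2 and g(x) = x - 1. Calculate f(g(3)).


g(3) = 2
f(2) = (-2)*(2)^2 + 2*(2) - 2 = -6

-6


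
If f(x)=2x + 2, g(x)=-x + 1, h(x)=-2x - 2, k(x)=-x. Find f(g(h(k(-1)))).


k(-1) = 1
h(1) = -4
g(-4) = 5
f(5) = 12

12


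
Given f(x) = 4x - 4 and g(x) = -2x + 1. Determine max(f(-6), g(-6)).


f(-6) = -28
g(-6) = 13
max = 13

13


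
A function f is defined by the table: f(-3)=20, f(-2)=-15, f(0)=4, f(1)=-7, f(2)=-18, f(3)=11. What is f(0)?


Reading from the table at x = 0

4


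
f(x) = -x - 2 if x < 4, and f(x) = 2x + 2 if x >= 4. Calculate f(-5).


-5 satisfies x < 4
f(-5) = 3

3


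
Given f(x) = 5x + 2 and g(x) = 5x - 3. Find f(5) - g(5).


f(5) = 27
g(5) = 22
Difference = 5

5


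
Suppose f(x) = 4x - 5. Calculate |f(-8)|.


f(-8) = -37
|-37| = 37

37


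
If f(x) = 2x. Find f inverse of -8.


Solve 2x = -8
x = (-8) / 2 = -4

-4


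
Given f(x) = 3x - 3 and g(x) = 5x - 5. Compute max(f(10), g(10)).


f(10) = 27
g(10) = 45
max = 45

45


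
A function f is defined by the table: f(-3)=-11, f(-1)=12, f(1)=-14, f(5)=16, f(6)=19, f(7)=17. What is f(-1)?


Reading from the table at x = -1

12


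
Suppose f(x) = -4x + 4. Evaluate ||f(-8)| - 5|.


31


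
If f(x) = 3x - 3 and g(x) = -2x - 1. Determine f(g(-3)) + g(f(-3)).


35


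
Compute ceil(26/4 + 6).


26/4 = 6.5
6.5 + 6 = 12.5
ceil(12.5) = 13

13


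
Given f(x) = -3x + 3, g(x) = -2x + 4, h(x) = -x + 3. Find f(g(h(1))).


h(1) = 2
g(2) = 0
f(0) = 3

3


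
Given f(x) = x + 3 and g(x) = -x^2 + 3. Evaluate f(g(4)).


g(4) = -13
f(-13) = -10

-10


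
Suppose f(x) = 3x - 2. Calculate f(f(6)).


f(6) = 16
f(16) = 46

46


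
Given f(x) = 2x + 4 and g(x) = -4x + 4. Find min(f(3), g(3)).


f(3) = 10
g(3) = -8
min = -8

-8


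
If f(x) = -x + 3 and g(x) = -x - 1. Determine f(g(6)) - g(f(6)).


8


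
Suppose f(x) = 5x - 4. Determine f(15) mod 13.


f(15) = 71
71 mod 13 = 6

6


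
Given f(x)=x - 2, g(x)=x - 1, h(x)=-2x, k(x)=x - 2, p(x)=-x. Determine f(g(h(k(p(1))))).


3


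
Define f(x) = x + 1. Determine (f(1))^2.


f(1) = 2
(2)^2 = 4

4


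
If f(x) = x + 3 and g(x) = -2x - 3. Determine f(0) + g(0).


f(0) = 3
g(0) = -3
Sum = 0

0


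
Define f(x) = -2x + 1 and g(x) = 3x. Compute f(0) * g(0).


f(0) = 1
g(0) = 0
Product = 0

0


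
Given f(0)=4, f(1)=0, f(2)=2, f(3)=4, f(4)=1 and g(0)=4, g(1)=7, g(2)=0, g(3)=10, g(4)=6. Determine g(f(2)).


f(2) = 2
g(2) = 0

0


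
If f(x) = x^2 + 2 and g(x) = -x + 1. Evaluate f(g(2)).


g(2) = -1
f(-1) = 1*(-1)^2 + 2 = 3

3


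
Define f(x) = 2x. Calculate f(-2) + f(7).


10


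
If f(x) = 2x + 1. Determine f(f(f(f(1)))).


f(1) = 3
f(3) = 7
f(7) = 15
f(15) = 31

31


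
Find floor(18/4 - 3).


18/4 = 4.5
4.5 - 3 = 1.5
floor(1.5) = 1

1


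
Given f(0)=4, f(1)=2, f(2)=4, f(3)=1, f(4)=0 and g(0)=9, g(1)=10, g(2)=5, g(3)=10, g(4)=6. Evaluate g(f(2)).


f(2) = 4
g(4) = 6

6


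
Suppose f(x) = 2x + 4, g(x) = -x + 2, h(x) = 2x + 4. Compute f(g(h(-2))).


h(-2) = 0
g(0) = 2
f(2) = 8

8


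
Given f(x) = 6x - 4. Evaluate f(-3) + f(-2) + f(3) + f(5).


f(-3) = -22
f(-2) = -16
f(3) = 14
f(5) = 26
Sum = 2

2


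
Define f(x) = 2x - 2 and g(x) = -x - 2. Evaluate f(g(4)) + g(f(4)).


f(g(4)) = -14
g(f(4)) = -8
Sum = -22

-22


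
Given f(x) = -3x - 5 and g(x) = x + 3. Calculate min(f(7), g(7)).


f(7) = -26
g(7) = 10
min = -26

-26


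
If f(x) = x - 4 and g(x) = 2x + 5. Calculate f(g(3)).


g(3) = 11
f(11) = 7

7


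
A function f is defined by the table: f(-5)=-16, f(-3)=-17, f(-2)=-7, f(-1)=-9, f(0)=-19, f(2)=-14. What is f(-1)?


-9


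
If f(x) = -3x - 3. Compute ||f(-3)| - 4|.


f(-3) = 6
|6| = 6
|6 - 4| = 2

2


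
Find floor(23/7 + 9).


23/7 = 3.2857
3.2857 + 9 = 12.2857
floor(12.2857) = 12

12


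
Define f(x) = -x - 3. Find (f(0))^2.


f(0) = -3
(-3)^2 = 9

9


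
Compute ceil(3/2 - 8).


3/2 = 1.5
1.5 - 8 = -6.5
ceil(-6.5) = -6

-6


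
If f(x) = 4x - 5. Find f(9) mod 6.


1


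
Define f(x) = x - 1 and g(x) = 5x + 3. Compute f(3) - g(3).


-16


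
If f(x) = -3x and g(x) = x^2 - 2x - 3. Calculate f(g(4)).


g(4) = 5
f(5) = -15

-15


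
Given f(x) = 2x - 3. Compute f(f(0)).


f(0) = -3
f(-3) = -9

-9


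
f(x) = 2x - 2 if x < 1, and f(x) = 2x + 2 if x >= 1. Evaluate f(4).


4 satisfies x >= 1
f(4) = 10

10


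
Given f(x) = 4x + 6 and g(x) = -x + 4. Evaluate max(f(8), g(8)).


38


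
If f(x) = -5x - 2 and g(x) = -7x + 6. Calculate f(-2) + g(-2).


28


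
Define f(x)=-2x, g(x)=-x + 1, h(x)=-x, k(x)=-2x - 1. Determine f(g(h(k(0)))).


k(0) = -1
h(-1) = 1
g(1) = 0
f(0) = 0

0


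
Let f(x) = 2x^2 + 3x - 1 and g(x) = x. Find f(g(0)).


g(0) = 0
f(0) = 2*(0)^2 + 3*(0) - 1 = -1

-1


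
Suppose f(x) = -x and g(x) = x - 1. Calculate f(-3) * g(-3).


f(-3) = 3
g(-3) = -4
Product = -12

-12


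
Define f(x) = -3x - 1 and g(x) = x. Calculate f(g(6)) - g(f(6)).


f(g(6)) = -19
g(f(6)) = -19
Difference = 0

0


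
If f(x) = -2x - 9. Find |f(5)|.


f(5) = -19
|-19| = 19

19


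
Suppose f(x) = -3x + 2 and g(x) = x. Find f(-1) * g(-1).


f(-1) = 5
g(-1) = -1
Product = -5

-5


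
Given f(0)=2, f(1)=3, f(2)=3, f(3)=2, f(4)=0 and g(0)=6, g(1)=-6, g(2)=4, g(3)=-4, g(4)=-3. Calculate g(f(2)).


f(2) = 3
g(3) = -4

-4


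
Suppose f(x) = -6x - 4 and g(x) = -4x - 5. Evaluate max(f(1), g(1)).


f(1) = -10
g(1) = -9
max = -9

-9


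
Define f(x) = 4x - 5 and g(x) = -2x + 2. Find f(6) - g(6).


f(6) = 19
g(6) = -10
Difference = 29

29


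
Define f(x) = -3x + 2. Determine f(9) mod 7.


f(9) = -25
-25 mod 7 = 3

3


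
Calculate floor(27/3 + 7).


16


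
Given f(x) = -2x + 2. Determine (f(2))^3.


f(2) = -2
(-2)^3 = -8

-8


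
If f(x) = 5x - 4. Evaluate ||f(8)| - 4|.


f(8) = 36
|36| = 36
|36 - 4| = 32

32


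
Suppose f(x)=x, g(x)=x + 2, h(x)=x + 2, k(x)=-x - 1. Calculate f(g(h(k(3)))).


k(3) = -4
h(-4) = -2
g(-2) = 0
f(0) = 0

0


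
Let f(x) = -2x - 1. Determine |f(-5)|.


f(-5) = 9
|9| = 9

9


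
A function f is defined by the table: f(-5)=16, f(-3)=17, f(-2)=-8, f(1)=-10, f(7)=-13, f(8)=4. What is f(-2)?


Reading from the table at x = -2

-8


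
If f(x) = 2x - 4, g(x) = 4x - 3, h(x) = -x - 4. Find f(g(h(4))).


h(4) = -8
g(-8) = -35
f(-35) = -74

-74


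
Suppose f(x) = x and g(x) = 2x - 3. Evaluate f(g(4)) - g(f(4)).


f(g(4)) = 5
g(f(4)) = 5
Difference = 0

0


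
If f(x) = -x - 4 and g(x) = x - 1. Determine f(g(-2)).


-1


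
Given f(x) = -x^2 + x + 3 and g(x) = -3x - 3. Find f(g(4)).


g(4) = -15
f(-15) = (-1)*(-15)^2 + 1*(-15) + 3 = -237

-237


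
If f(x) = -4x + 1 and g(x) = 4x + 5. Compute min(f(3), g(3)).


f(3) = -11
g(3) = 17
min = -11

-11


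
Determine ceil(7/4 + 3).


7/4 = 1.75
1.75 + 3 = 4.75
ceil(4.75) = 5

5


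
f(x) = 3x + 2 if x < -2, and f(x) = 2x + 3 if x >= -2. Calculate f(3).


3 satisfies x >= -2
f(3) = 9

9


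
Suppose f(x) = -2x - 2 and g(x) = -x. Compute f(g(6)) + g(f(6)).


f(g(6)) = 10
g(f(6)) = 14
Sum = 24

24


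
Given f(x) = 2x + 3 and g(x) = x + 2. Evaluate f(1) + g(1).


8


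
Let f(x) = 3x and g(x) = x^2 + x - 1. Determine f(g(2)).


15


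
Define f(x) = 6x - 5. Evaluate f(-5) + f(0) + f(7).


f(-5) = -35
f(0) = -5
f(7) = 37
Sum = -3

-3


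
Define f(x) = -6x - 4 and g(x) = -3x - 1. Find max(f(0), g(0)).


f(0) = -4
g(0) = -1
max = -1

-1


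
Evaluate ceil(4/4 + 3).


4/4 = 1
1 + 3 = 4
ceil(4) = 4

4


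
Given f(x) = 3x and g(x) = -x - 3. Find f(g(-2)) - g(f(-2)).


f(g(-2)) = -3
g(f(-2)) = 3
Difference = -6

-6


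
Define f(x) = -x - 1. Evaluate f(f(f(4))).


f(4) = -5
f(-5) = 4
f(4) = -5

-5


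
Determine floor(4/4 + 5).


4/4 = 1
1 + 5 = 6
floor(6) = 6

6


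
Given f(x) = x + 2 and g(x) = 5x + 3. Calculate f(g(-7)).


g(-7) = -32
f(-32) = -30

-30


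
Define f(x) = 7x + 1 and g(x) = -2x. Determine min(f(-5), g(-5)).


f(-5) = -34
g(-5) = 10
min = -34

-34


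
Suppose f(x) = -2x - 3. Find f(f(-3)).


f(-3) = 3
f(3) = -9

-9


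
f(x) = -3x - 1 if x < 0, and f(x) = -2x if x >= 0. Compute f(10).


-20


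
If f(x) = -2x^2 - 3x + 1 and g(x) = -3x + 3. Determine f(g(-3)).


g(-3) = 12
f(12) = (-2)*(12)^2 - 3*(12) + 1 = -323

-323
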